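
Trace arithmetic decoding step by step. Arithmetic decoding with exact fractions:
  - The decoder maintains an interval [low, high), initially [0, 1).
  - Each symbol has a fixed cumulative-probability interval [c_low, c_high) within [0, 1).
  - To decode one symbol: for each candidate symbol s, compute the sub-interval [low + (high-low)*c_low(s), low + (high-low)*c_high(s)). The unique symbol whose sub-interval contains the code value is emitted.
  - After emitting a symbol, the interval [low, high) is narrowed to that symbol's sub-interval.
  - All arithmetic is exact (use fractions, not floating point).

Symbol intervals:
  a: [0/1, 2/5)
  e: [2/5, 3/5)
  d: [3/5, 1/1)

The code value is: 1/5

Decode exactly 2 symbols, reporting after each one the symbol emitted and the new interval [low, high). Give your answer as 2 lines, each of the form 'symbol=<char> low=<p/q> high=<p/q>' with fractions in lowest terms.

Answer: symbol=a low=0/1 high=2/5
symbol=e low=4/25 high=6/25

Derivation:
Step 1: interval [0/1, 1/1), width = 1/1 - 0/1 = 1/1
  'a': [0/1 + 1/1*0/1, 0/1 + 1/1*2/5) = [0/1, 2/5) <- contains code 1/5
  'e': [0/1 + 1/1*2/5, 0/1 + 1/1*3/5) = [2/5, 3/5)
  'd': [0/1 + 1/1*3/5, 0/1 + 1/1*1/1) = [3/5, 1/1)
  emit 'a', narrow to [0/1, 2/5)
Step 2: interval [0/1, 2/5), width = 2/5 - 0/1 = 2/5
  'a': [0/1 + 2/5*0/1, 0/1 + 2/5*2/5) = [0/1, 4/25)
  'e': [0/1 + 2/5*2/5, 0/1 + 2/5*3/5) = [4/25, 6/25) <- contains code 1/5
  'd': [0/1 + 2/5*3/5, 0/1 + 2/5*1/1) = [6/25, 2/5)
  emit 'e', narrow to [4/25, 6/25)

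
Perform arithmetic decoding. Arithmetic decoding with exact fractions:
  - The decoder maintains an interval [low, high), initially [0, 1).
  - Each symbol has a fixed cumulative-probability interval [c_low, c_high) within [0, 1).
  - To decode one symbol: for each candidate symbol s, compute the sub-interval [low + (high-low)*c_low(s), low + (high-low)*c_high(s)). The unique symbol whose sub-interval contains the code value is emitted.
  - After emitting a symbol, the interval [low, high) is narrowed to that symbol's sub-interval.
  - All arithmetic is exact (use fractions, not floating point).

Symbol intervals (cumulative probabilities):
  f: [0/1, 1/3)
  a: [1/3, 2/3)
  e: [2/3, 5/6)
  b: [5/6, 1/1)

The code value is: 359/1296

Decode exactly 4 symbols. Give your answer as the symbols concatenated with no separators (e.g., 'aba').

Step 1: interval [0/1, 1/1), width = 1/1 - 0/1 = 1/1
  'f': [0/1 + 1/1*0/1, 0/1 + 1/1*1/3) = [0/1, 1/3) <- contains code 359/1296
  'a': [0/1 + 1/1*1/3, 0/1 + 1/1*2/3) = [1/3, 2/3)
  'e': [0/1 + 1/1*2/3, 0/1 + 1/1*5/6) = [2/3, 5/6)
  'b': [0/1 + 1/1*5/6, 0/1 + 1/1*1/1) = [5/6, 1/1)
  emit 'f', narrow to [0/1, 1/3)
Step 2: interval [0/1, 1/3), width = 1/3 - 0/1 = 1/3
  'f': [0/1 + 1/3*0/1, 0/1 + 1/3*1/3) = [0/1, 1/9)
  'a': [0/1 + 1/3*1/3, 0/1 + 1/3*2/3) = [1/9, 2/9)
  'e': [0/1 + 1/3*2/3, 0/1 + 1/3*5/6) = [2/9, 5/18) <- contains code 359/1296
  'b': [0/1 + 1/3*5/6, 0/1 + 1/3*1/1) = [5/18, 1/3)
  emit 'e', narrow to [2/9, 5/18)
Step 3: interval [2/9, 5/18), width = 5/18 - 2/9 = 1/18
  'f': [2/9 + 1/18*0/1, 2/9 + 1/18*1/3) = [2/9, 13/54)
  'a': [2/9 + 1/18*1/3, 2/9 + 1/18*2/3) = [13/54, 7/27)
  'e': [2/9 + 1/18*2/3, 2/9 + 1/18*5/6) = [7/27, 29/108)
  'b': [2/9 + 1/18*5/6, 2/9 + 1/18*1/1) = [29/108, 5/18) <- contains code 359/1296
  emit 'b', narrow to [29/108, 5/18)
Step 4: interval [29/108, 5/18), width = 5/18 - 29/108 = 1/108
  'f': [29/108 + 1/108*0/1, 29/108 + 1/108*1/3) = [29/108, 22/81)
  'a': [29/108 + 1/108*1/3, 29/108 + 1/108*2/3) = [22/81, 89/324)
  'e': [29/108 + 1/108*2/3, 29/108 + 1/108*5/6) = [89/324, 179/648)
  'b': [29/108 + 1/108*5/6, 29/108 + 1/108*1/1) = [179/648, 5/18) <- contains code 359/1296
  emit 'b', narrow to [179/648, 5/18)

Answer: febb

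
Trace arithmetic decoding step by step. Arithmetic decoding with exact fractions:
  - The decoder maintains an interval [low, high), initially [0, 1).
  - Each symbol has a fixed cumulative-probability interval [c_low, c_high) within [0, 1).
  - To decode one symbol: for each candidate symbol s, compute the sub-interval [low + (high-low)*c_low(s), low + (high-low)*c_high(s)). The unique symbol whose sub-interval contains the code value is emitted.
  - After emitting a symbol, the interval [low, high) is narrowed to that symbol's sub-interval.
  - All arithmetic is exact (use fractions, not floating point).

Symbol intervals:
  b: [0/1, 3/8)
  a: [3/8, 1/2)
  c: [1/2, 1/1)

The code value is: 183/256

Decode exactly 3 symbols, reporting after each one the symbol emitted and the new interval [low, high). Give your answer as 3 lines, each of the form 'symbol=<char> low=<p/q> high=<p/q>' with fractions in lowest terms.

Step 1: interval [0/1, 1/1), width = 1/1 - 0/1 = 1/1
  'b': [0/1 + 1/1*0/1, 0/1 + 1/1*3/8) = [0/1, 3/8)
  'a': [0/1 + 1/1*3/8, 0/1 + 1/1*1/2) = [3/8, 1/2)
  'c': [0/1 + 1/1*1/2, 0/1 + 1/1*1/1) = [1/2, 1/1) <- contains code 183/256
  emit 'c', narrow to [1/2, 1/1)
Step 2: interval [1/2, 1/1), width = 1/1 - 1/2 = 1/2
  'b': [1/2 + 1/2*0/1, 1/2 + 1/2*3/8) = [1/2, 11/16)
  'a': [1/2 + 1/2*3/8, 1/2 + 1/2*1/2) = [11/16, 3/4) <- contains code 183/256
  'c': [1/2 + 1/2*1/2, 1/2 + 1/2*1/1) = [3/4, 1/1)
  emit 'a', narrow to [11/16, 3/4)
Step 3: interval [11/16, 3/4), width = 3/4 - 11/16 = 1/16
  'b': [11/16 + 1/16*0/1, 11/16 + 1/16*3/8) = [11/16, 91/128)
  'a': [11/16 + 1/16*3/8, 11/16 + 1/16*1/2) = [91/128, 23/32) <- contains code 183/256
  'c': [11/16 + 1/16*1/2, 11/16 + 1/16*1/1) = [23/32, 3/4)
  emit 'a', narrow to [91/128, 23/32)

Answer: symbol=c low=1/2 high=1/1
symbol=a low=11/16 high=3/4
symbol=a low=91/128 high=23/32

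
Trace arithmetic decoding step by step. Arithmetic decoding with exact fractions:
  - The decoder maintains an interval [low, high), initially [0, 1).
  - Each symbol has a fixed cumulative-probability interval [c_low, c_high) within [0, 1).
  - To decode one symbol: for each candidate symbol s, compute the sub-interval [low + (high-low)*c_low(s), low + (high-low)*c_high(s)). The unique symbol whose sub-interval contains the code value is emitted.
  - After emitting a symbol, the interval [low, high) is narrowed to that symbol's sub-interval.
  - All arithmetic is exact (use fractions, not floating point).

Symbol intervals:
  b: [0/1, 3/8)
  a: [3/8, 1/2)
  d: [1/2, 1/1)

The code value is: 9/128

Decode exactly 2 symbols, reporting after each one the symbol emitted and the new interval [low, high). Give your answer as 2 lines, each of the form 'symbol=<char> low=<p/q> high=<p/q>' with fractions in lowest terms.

Step 1: interval [0/1, 1/1), width = 1/1 - 0/1 = 1/1
  'b': [0/1 + 1/1*0/1, 0/1 + 1/1*3/8) = [0/1, 3/8) <- contains code 9/128
  'a': [0/1 + 1/1*3/8, 0/1 + 1/1*1/2) = [3/8, 1/2)
  'd': [0/1 + 1/1*1/2, 0/1 + 1/1*1/1) = [1/2, 1/1)
  emit 'b', narrow to [0/1, 3/8)
Step 2: interval [0/1, 3/8), width = 3/8 - 0/1 = 3/8
  'b': [0/1 + 3/8*0/1, 0/1 + 3/8*3/8) = [0/1, 9/64) <- contains code 9/128
  'a': [0/1 + 3/8*3/8, 0/1 + 3/8*1/2) = [9/64, 3/16)
  'd': [0/1 + 3/8*1/2, 0/1 + 3/8*1/1) = [3/16, 3/8)
  emit 'b', narrow to [0/1, 9/64)

Answer: symbol=b low=0/1 high=3/8
symbol=b low=0/1 high=9/64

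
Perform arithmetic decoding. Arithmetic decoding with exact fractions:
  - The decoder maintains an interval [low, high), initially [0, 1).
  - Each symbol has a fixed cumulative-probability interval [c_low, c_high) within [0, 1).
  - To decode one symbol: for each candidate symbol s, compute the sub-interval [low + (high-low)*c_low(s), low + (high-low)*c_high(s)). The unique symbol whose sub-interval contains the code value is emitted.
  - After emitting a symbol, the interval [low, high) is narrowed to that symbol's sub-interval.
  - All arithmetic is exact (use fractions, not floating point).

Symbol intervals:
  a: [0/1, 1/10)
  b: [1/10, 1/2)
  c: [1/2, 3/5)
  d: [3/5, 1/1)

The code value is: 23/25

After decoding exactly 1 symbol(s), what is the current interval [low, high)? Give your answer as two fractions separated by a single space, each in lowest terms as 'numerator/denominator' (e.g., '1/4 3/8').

Step 1: interval [0/1, 1/1), width = 1/1 - 0/1 = 1/1
  'a': [0/1 + 1/1*0/1, 0/1 + 1/1*1/10) = [0/1, 1/10)
  'b': [0/1 + 1/1*1/10, 0/1 + 1/1*1/2) = [1/10, 1/2)
  'c': [0/1 + 1/1*1/2, 0/1 + 1/1*3/5) = [1/2, 3/5)
  'd': [0/1 + 1/1*3/5, 0/1 + 1/1*1/1) = [3/5, 1/1) <- contains code 23/25
  emit 'd', narrow to [3/5, 1/1)

Answer: 3/5 1/1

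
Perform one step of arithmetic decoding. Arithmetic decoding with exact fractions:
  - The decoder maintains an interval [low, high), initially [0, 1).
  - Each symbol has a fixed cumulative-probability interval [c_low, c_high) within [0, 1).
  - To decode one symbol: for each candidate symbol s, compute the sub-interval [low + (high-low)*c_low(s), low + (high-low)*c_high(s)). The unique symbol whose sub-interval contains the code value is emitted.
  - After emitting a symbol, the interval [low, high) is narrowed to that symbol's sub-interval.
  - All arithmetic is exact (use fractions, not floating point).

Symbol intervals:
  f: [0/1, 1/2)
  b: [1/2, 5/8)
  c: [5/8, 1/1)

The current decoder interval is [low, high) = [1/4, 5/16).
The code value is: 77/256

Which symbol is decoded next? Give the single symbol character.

Answer: c

Derivation:
Interval width = high − low = 5/16 − 1/4 = 1/16
Scaled code = (code − low) / width = (77/256 − 1/4) / 1/16 = 13/16
  f: [0/1, 1/2) 
  b: [1/2, 5/8) 
  c: [5/8, 1/1) ← scaled code falls here ✓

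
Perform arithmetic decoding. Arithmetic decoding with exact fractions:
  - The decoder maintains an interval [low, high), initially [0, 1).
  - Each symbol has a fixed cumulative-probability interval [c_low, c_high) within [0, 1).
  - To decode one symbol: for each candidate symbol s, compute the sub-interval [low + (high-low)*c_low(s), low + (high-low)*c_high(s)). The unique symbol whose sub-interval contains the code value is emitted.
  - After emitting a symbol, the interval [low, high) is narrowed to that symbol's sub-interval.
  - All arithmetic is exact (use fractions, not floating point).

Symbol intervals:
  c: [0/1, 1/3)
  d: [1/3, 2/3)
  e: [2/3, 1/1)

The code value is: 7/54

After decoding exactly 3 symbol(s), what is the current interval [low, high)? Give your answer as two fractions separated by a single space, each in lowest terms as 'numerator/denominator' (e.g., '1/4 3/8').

Step 1: interval [0/1, 1/1), width = 1/1 - 0/1 = 1/1
  'c': [0/1 + 1/1*0/1, 0/1 + 1/1*1/3) = [0/1, 1/3) <- contains code 7/54
  'd': [0/1 + 1/1*1/3, 0/1 + 1/1*2/3) = [1/3, 2/3)
  'e': [0/1 + 1/1*2/3, 0/1 + 1/1*1/1) = [2/3, 1/1)
  emit 'c', narrow to [0/1, 1/3)
Step 2: interval [0/1, 1/3), width = 1/3 - 0/1 = 1/3
  'c': [0/1 + 1/3*0/1, 0/1 + 1/3*1/3) = [0/1, 1/9)
  'd': [0/1 + 1/3*1/3, 0/1 + 1/3*2/3) = [1/9, 2/9) <- contains code 7/54
  'e': [0/1 + 1/3*2/3, 0/1 + 1/3*1/1) = [2/9, 1/3)
  emit 'd', narrow to [1/9, 2/9)
Step 3: interval [1/9, 2/9), width = 2/9 - 1/9 = 1/9
  'c': [1/9 + 1/9*0/1, 1/9 + 1/9*1/3) = [1/9, 4/27) <- contains code 7/54
  'd': [1/9 + 1/9*1/3, 1/9 + 1/9*2/3) = [4/27, 5/27)
  'e': [1/9 + 1/9*2/3, 1/9 + 1/9*1/1) = [5/27, 2/9)
  emit 'c', narrow to [1/9, 4/27)

Answer: 1/9 4/27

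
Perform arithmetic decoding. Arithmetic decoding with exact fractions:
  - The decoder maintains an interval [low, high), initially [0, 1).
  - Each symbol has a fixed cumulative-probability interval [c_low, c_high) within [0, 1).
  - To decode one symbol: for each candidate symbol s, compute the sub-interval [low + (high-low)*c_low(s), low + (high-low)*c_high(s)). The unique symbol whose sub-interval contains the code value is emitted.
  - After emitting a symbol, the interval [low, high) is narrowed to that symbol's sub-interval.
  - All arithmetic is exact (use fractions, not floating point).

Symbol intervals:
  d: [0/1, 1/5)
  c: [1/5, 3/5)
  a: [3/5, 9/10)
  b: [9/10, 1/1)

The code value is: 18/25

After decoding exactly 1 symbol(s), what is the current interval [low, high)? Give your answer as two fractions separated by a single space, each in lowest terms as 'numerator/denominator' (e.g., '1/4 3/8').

Step 1: interval [0/1, 1/1), width = 1/1 - 0/1 = 1/1
  'd': [0/1 + 1/1*0/1, 0/1 + 1/1*1/5) = [0/1, 1/5)
  'c': [0/1 + 1/1*1/5, 0/1 + 1/1*3/5) = [1/5, 3/5)
  'a': [0/1 + 1/1*3/5, 0/1 + 1/1*9/10) = [3/5, 9/10) <- contains code 18/25
  'b': [0/1 + 1/1*9/10, 0/1 + 1/1*1/1) = [9/10, 1/1)
  emit 'a', narrow to [3/5, 9/10)

Answer: 3/5 9/10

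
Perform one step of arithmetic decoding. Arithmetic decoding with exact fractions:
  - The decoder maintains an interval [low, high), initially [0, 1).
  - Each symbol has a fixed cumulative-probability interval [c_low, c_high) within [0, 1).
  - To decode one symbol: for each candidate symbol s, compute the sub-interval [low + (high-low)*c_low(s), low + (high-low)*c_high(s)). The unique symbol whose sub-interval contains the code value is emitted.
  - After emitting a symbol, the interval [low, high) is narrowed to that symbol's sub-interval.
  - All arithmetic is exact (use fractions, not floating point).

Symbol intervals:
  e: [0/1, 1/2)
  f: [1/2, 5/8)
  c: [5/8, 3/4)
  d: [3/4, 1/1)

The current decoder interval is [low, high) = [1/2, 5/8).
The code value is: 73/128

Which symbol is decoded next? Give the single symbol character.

Answer: f

Derivation:
Interval width = high − low = 5/8 − 1/2 = 1/8
Scaled code = (code − low) / width = (73/128 − 1/2) / 1/8 = 9/16
  e: [0/1, 1/2) 
  f: [1/2, 5/8) ← scaled code falls here ✓
  c: [5/8, 3/4) 
  d: [3/4, 1/1) 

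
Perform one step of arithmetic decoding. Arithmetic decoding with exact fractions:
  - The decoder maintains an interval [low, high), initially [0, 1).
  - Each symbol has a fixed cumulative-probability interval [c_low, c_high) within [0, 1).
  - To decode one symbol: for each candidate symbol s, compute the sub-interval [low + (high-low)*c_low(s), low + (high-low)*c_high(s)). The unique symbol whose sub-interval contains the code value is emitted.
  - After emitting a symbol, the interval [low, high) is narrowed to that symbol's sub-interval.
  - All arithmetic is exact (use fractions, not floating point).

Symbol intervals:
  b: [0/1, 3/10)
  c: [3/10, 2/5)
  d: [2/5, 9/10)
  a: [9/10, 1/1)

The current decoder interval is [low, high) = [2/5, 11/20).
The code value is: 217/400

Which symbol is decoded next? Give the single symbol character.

Answer: a

Derivation:
Interval width = high − low = 11/20 − 2/5 = 3/20
Scaled code = (code − low) / width = (217/400 − 2/5) / 3/20 = 19/20
  b: [0/1, 3/10) 
  c: [3/10, 2/5) 
  d: [2/5, 9/10) 
  a: [9/10, 1/1) ← scaled code falls here ✓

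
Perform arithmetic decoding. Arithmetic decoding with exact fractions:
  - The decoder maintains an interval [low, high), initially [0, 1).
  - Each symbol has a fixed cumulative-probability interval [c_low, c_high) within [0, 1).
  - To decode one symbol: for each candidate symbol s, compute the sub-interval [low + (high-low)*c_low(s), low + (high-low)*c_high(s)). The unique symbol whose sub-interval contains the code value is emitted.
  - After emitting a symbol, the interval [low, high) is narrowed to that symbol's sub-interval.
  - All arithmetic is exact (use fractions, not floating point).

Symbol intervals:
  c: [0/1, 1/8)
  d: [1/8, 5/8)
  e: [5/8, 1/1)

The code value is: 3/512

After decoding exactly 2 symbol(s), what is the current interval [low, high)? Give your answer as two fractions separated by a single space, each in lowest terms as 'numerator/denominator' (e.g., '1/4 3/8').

Step 1: interval [0/1, 1/1), width = 1/1 - 0/1 = 1/1
  'c': [0/1 + 1/1*0/1, 0/1 + 1/1*1/8) = [0/1, 1/8) <- contains code 3/512
  'd': [0/1 + 1/1*1/8, 0/1 + 1/1*5/8) = [1/8, 5/8)
  'e': [0/1 + 1/1*5/8, 0/1 + 1/1*1/1) = [5/8, 1/1)
  emit 'c', narrow to [0/1, 1/8)
Step 2: interval [0/1, 1/8), width = 1/8 - 0/1 = 1/8
  'c': [0/1 + 1/8*0/1, 0/1 + 1/8*1/8) = [0/1, 1/64) <- contains code 3/512
  'd': [0/1 + 1/8*1/8, 0/1 + 1/8*5/8) = [1/64, 5/64)
  'e': [0/1 + 1/8*5/8, 0/1 + 1/8*1/1) = [5/64, 1/8)
  emit 'c', narrow to [0/1, 1/64)

Answer: 0/1 1/64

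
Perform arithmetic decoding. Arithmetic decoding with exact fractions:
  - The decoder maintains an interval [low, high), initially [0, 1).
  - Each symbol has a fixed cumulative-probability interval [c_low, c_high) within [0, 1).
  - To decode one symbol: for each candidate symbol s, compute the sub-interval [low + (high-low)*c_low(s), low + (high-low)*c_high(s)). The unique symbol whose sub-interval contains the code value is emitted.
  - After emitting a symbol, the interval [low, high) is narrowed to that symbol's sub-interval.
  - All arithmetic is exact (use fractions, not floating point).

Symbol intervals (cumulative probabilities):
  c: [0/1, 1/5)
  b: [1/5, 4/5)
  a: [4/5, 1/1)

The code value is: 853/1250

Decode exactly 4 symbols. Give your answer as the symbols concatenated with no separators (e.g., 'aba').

Step 1: interval [0/1, 1/1), width = 1/1 - 0/1 = 1/1
  'c': [0/1 + 1/1*0/1, 0/1 + 1/1*1/5) = [0/1, 1/5)
  'b': [0/1 + 1/1*1/5, 0/1 + 1/1*4/5) = [1/5, 4/5) <- contains code 853/1250
  'a': [0/1 + 1/1*4/5, 0/1 + 1/1*1/1) = [4/5, 1/1)
  emit 'b', narrow to [1/5, 4/5)
Step 2: interval [1/5, 4/5), width = 4/5 - 1/5 = 3/5
  'c': [1/5 + 3/5*0/1, 1/5 + 3/5*1/5) = [1/5, 8/25)
  'b': [1/5 + 3/5*1/5, 1/5 + 3/5*4/5) = [8/25, 17/25)
  'a': [1/5 + 3/5*4/5, 1/5 + 3/5*1/1) = [17/25, 4/5) <- contains code 853/1250
  emit 'a', narrow to [17/25, 4/5)
Step 3: interval [17/25, 4/5), width = 4/5 - 17/25 = 3/25
  'c': [17/25 + 3/25*0/1, 17/25 + 3/25*1/5) = [17/25, 88/125) <- contains code 853/1250
  'b': [17/25 + 3/25*1/5, 17/25 + 3/25*4/5) = [88/125, 97/125)
  'a': [17/25 + 3/25*4/5, 17/25 + 3/25*1/1) = [97/125, 4/5)
  emit 'c', narrow to [17/25, 88/125)
Step 4: interval [17/25, 88/125), width = 88/125 - 17/25 = 3/125
  'c': [17/25 + 3/125*0/1, 17/25 + 3/125*1/5) = [17/25, 428/625) <- contains code 853/1250
  'b': [17/25 + 3/125*1/5, 17/25 + 3/125*4/5) = [428/625, 437/625)
  'a': [17/25 + 3/125*4/5, 17/25 + 3/125*1/1) = [437/625, 88/125)
  emit 'c', narrow to [17/25, 428/625)

Answer: bacc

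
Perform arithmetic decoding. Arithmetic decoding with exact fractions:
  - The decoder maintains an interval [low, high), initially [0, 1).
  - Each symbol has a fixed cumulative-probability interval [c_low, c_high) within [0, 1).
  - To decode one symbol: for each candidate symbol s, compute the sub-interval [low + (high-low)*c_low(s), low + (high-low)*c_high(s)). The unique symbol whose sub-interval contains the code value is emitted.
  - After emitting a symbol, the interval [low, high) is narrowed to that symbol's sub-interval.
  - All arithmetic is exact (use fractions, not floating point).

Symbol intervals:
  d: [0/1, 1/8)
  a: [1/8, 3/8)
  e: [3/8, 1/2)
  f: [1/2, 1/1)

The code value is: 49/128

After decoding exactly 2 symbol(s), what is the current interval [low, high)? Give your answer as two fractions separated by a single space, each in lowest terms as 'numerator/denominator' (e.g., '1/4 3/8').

Answer: 3/8 25/64

Derivation:
Step 1: interval [0/1, 1/1), width = 1/1 - 0/1 = 1/1
  'd': [0/1 + 1/1*0/1, 0/1 + 1/1*1/8) = [0/1, 1/8)
  'a': [0/1 + 1/1*1/8, 0/1 + 1/1*3/8) = [1/8, 3/8)
  'e': [0/1 + 1/1*3/8, 0/1 + 1/1*1/2) = [3/8, 1/2) <- contains code 49/128
  'f': [0/1 + 1/1*1/2, 0/1 + 1/1*1/1) = [1/2, 1/1)
  emit 'e', narrow to [3/8, 1/2)
Step 2: interval [3/8, 1/2), width = 1/2 - 3/8 = 1/8
  'd': [3/8 + 1/8*0/1, 3/8 + 1/8*1/8) = [3/8, 25/64) <- contains code 49/128
  'a': [3/8 + 1/8*1/8, 3/8 + 1/8*3/8) = [25/64, 27/64)
  'e': [3/8 + 1/8*3/8, 3/8 + 1/8*1/2) = [27/64, 7/16)
  'f': [3/8 + 1/8*1/2, 3/8 + 1/8*1/1) = [7/16, 1/2)
  emit 'd', narrow to [3/8, 25/64)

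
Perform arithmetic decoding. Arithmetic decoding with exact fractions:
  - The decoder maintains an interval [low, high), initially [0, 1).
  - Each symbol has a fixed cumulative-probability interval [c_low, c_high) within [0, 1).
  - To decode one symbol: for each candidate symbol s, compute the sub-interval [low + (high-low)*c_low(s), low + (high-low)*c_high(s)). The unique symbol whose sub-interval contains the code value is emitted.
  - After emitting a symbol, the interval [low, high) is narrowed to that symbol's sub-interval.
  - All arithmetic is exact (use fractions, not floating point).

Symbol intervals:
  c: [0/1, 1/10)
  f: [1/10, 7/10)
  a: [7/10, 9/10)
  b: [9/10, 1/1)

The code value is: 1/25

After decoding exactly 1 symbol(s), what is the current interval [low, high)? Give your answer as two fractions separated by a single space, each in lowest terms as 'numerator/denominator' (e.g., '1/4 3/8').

Step 1: interval [0/1, 1/1), width = 1/1 - 0/1 = 1/1
  'c': [0/1 + 1/1*0/1, 0/1 + 1/1*1/10) = [0/1, 1/10) <- contains code 1/25
  'f': [0/1 + 1/1*1/10, 0/1 + 1/1*7/10) = [1/10, 7/10)
  'a': [0/1 + 1/1*7/10, 0/1 + 1/1*9/10) = [7/10, 9/10)
  'b': [0/1 + 1/1*9/10, 0/1 + 1/1*1/1) = [9/10, 1/1)
  emit 'c', narrow to [0/1, 1/10)

Answer: 0/1 1/10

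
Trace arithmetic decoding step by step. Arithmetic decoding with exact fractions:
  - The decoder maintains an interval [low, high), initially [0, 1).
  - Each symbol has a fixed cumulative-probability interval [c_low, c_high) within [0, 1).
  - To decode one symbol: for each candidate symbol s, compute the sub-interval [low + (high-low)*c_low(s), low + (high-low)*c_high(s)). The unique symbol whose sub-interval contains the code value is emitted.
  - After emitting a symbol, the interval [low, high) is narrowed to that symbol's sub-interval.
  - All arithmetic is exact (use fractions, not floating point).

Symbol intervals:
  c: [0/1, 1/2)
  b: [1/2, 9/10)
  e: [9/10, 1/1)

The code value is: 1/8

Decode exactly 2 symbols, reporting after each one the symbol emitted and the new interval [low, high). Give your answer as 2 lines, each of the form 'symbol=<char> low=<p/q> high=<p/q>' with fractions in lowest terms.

Step 1: interval [0/1, 1/1), width = 1/1 - 0/1 = 1/1
  'c': [0/1 + 1/1*0/1, 0/1 + 1/1*1/2) = [0/1, 1/2) <- contains code 1/8
  'b': [0/1 + 1/1*1/2, 0/1 + 1/1*9/10) = [1/2, 9/10)
  'e': [0/1 + 1/1*9/10, 0/1 + 1/1*1/1) = [9/10, 1/1)
  emit 'c', narrow to [0/1, 1/2)
Step 2: interval [0/1, 1/2), width = 1/2 - 0/1 = 1/2
  'c': [0/1 + 1/2*0/1, 0/1 + 1/2*1/2) = [0/1, 1/4) <- contains code 1/8
  'b': [0/1 + 1/2*1/2, 0/1 + 1/2*9/10) = [1/4, 9/20)
  'e': [0/1 + 1/2*9/10, 0/1 + 1/2*1/1) = [9/20, 1/2)
  emit 'c', narrow to [0/1, 1/4)

Answer: symbol=c low=0/1 high=1/2
symbol=c low=0/1 high=1/4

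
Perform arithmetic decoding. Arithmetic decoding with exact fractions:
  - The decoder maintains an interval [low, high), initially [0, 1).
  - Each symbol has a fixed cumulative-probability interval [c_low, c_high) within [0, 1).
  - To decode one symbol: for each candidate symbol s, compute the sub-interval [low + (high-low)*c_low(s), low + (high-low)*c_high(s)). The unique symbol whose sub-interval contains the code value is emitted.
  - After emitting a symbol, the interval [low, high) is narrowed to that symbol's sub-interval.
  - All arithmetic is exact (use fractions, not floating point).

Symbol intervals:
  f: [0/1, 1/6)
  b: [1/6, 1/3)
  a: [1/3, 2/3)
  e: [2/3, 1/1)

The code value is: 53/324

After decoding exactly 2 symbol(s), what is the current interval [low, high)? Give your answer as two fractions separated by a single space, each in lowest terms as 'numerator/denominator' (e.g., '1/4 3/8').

Answer: 1/9 1/6

Derivation:
Step 1: interval [0/1, 1/1), width = 1/1 - 0/1 = 1/1
  'f': [0/1 + 1/1*0/1, 0/1 + 1/1*1/6) = [0/1, 1/6) <- contains code 53/324
  'b': [0/1 + 1/1*1/6, 0/1 + 1/1*1/3) = [1/6, 1/3)
  'a': [0/1 + 1/1*1/3, 0/1 + 1/1*2/3) = [1/3, 2/3)
  'e': [0/1 + 1/1*2/3, 0/1 + 1/1*1/1) = [2/3, 1/1)
  emit 'f', narrow to [0/1, 1/6)
Step 2: interval [0/1, 1/6), width = 1/6 - 0/1 = 1/6
  'f': [0/1 + 1/6*0/1, 0/1 + 1/6*1/6) = [0/1, 1/36)
  'b': [0/1 + 1/6*1/6, 0/1 + 1/6*1/3) = [1/36, 1/18)
  'a': [0/1 + 1/6*1/3, 0/1 + 1/6*2/3) = [1/18, 1/9)
  'e': [0/1 + 1/6*2/3, 0/1 + 1/6*1/1) = [1/9, 1/6) <- contains code 53/324
  emit 'e', narrow to [1/9, 1/6)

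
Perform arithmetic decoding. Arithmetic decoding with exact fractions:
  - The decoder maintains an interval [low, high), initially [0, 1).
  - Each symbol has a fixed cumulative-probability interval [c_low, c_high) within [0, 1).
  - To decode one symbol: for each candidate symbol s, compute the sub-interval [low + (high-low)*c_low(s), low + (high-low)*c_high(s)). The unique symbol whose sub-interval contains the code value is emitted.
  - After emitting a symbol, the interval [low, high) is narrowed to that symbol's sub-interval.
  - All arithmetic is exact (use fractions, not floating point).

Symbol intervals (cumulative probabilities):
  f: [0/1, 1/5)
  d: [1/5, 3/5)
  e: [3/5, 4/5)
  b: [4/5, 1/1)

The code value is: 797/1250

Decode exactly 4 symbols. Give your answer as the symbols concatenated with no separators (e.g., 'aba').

Step 1: interval [0/1, 1/1), width = 1/1 - 0/1 = 1/1
  'f': [0/1 + 1/1*0/1, 0/1 + 1/1*1/5) = [0/1, 1/5)
  'd': [0/1 + 1/1*1/5, 0/1 + 1/1*3/5) = [1/5, 3/5)
  'e': [0/1 + 1/1*3/5, 0/1 + 1/1*4/5) = [3/5, 4/5) <- contains code 797/1250
  'b': [0/1 + 1/1*4/5, 0/1 + 1/1*1/1) = [4/5, 1/1)
  emit 'e', narrow to [3/5, 4/5)
Step 2: interval [3/5, 4/5), width = 4/5 - 3/5 = 1/5
  'f': [3/5 + 1/5*0/1, 3/5 + 1/5*1/5) = [3/5, 16/25) <- contains code 797/1250
  'd': [3/5 + 1/5*1/5, 3/5 + 1/5*3/5) = [16/25, 18/25)
  'e': [3/5 + 1/5*3/5, 3/5 + 1/5*4/5) = [18/25, 19/25)
  'b': [3/5 + 1/5*4/5, 3/5 + 1/5*1/1) = [19/25, 4/5)
  emit 'f', narrow to [3/5, 16/25)
Step 3: interval [3/5, 16/25), width = 16/25 - 3/5 = 1/25
  'f': [3/5 + 1/25*0/1, 3/5 + 1/25*1/5) = [3/5, 76/125)
  'd': [3/5 + 1/25*1/5, 3/5 + 1/25*3/5) = [76/125, 78/125)
  'e': [3/5 + 1/25*3/5, 3/5 + 1/25*4/5) = [78/125, 79/125)
  'b': [3/5 + 1/25*4/5, 3/5 + 1/25*1/1) = [79/125, 16/25) <- contains code 797/1250
  emit 'b', narrow to [79/125, 16/25)
Step 4: interval [79/125, 16/25), width = 16/25 - 79/125 = 1/125
  'f': [79/125 + 1/125*0/1, 79/125 + 1/125*1/5) = [79/125, 396/625)
  'd': [79/125 + 1/125*1/5, 79/125 + 1/125*3/5) = [396/625, 398/625)
  'e': [79/125 + 1/125*3/5, 79/125 + 1/125*4/5) = [398/625, 399/625) <- contains code 797/1250
  'b': [79/125 + 1/125*4/5, 79/125 + 1/125*1/1) = [399/625, 16/25)
  emit 'e', narrow to [398/625, 399/625)

Answer: efbe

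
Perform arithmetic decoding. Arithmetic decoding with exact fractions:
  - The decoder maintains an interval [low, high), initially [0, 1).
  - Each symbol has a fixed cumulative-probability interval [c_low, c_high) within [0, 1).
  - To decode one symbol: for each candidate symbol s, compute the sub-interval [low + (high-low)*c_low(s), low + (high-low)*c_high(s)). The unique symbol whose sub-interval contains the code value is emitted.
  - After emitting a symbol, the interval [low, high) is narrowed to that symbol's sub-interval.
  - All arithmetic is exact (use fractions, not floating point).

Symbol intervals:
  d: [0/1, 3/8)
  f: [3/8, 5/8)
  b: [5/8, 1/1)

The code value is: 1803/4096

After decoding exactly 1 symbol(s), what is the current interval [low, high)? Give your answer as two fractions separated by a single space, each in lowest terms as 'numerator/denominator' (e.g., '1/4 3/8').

Step 1: interval [0/1, 1/1), width = 1/1 - 0/1 = 1/1
  'd': [0/1 + 1/1*0/1, 0/1 + 1/1*3/8) = [0/1, 3/8)
  'f': [0/1 + 1/1*3/8, 0/1 + 1/1*5/8) = [3/8, 5/8) <- contains code 1803/4096
  'b': [0/1 + 1/1*5/8, 0/1 + 1/1*1/1) = [5/8, 1/1)
  emit 'f', narrow to [3/8, 5/8)

Answer: 3/8 5/8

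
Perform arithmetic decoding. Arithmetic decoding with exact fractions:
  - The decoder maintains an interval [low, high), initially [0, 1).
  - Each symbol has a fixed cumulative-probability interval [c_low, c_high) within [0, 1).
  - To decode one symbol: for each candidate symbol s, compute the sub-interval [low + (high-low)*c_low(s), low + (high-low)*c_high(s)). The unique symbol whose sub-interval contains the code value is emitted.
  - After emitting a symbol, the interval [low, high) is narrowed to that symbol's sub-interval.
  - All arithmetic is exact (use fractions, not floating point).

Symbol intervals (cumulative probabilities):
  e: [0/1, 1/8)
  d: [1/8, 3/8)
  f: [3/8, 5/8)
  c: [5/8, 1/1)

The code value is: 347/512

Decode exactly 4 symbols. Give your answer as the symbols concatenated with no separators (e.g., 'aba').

Step 1: interval [0/1, 1/1), width = 1/1 - 0/1 = 1/1
  'e': [0/1 + 1/1*0/1, 0/1 + 1/1*1/8) = [0/1, 1/8)
  'd': [0/1 + 1/1*1/8, 0/1 + 1/1*3/8) = [1/8, 3/8)
  'f': [0/1 + 1/1*3/8, 0/1 + 1/1*5/8) = [3/8, 5/8)
  'c': [0/1 + 1/1*5/8, 0/1 + 1/1*1/1) = [5/8, 1/1) <- contains code 347/512
  emit 'c', narrow to [5/8, 1/1)
Step 2: interval [5/8, 1/1), width = 1/1 - 5/8 = 3/8
  'e': [5/8 + 3/8*0/1, 5/8 + 3/8*1/8) = [5/8, 43/64)
  'd': [5/8 + 3/8*1/8, 5/8 + 3/8*3/8) = [43/64, 49/64) <- contains code 347/512
  'f': [5/8 + 3/8*3/8, 5/8 + 3/8*5/8) = [49/64, 55/64)
  'c': [5/8 + 3/8*5/8, 5/8 + 3/8*1/1) = [55/64, 1/1)
  emit 'd', narrow to [43/64, 49/64)
Step 3: interval [43/64, 49/64), width = 49/64 - 43/64 = 3/32
  'e': [43/64 + 3/32*0/1, 43/64 + 3/32*1/8) = [43/64, 175/256) <- contains code 347/512
  'd': [43/64 + 3/32*1/8, 43/64 + 3/32*3/8) = [175/256, 181/256)
  'f': [43/64 + 3/32*3/8, 43/64 + 3/32*5/8) = [181/256, 187/256)
  'c': [43/64 + 3/32*5/8, 43/64 + 3/32*1/1) = [187/256, 49/64)
  emit 'e', narrow to [43/64, 175/256)
Step 4: interval [43/64, 175/256), width = 175/256 - 43/64 = 3/256
  'e': [43/64 + 3/256*0/1, 43/64 + 3/256*1/8) = [43/64, 1379/2048)
  'd': [43/64 + 3/256*1/8, 43/64 + 3/256*3/8) = [1379/2048, 1385/2048)
  'f': [43/64 + 3/256*3/8, 43/64 + 3/256*5/8) = [1385/2048, 1391/2048) <- contains code 347/512
  'c': [43/64 + 3/256*5/8, 43/64 + 3/256*1/1) = [1391/2048, 175/256)
  emit 'f', narrow to [1385/2048, 1391/2048)

Answer: cdef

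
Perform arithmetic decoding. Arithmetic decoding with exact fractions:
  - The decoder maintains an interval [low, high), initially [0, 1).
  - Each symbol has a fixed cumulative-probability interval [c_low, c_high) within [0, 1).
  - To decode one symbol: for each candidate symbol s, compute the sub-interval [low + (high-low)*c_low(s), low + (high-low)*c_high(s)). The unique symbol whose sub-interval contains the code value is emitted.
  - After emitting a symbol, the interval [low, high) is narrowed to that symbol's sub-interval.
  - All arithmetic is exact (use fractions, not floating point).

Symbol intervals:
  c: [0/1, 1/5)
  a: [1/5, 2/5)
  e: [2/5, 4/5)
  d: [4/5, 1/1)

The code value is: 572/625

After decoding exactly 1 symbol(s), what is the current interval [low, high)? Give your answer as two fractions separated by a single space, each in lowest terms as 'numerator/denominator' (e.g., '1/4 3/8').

Step 1: interval [0/1, 1/1), width = 1/1 - 0/1 = 1/1
  'c': [0/1 + 1/1*0/1, 0/1 + 1/1*1/5) = [0/1, 1/5)
  'a': [0/1 + 1/1*1/5, 0/1 + 1/1*2/5) = [1/5, 2/5)
  'e': [0/1 + 1/1*2/5, 0/1 + 1/1*4/5) = [2/5, 4/5)
  'd': [0/1 + 1/1*4/5, 0/1 + 1/1*1/1) = [4/5, 1/1) <- contains code 572/625
  emit 'd', narrow to [4/5, 1/1)

Answer: 4/5 1/1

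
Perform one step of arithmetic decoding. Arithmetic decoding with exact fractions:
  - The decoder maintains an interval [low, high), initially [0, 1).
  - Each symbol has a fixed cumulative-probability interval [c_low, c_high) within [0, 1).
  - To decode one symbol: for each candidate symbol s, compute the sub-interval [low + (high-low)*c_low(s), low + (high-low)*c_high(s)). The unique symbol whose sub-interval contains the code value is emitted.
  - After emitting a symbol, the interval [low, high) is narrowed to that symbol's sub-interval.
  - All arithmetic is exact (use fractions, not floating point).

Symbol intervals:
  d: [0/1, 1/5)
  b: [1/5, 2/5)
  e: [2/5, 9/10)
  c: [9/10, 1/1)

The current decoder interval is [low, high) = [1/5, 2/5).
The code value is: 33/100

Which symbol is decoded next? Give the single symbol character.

Answer: e

Derivation:
Interval width = high − low = 2/5 − 1/5 = 1/5
Scaled code = (code − low) / width = (33/100 − 1/5) / 1/5 = 13/20
  d: [0/1, 1/5) 
  b: [1/5, 2/5) 
  e: [2/5, 9/10) ← scaled code falls here ✓
  c: [9/10, 1/1) 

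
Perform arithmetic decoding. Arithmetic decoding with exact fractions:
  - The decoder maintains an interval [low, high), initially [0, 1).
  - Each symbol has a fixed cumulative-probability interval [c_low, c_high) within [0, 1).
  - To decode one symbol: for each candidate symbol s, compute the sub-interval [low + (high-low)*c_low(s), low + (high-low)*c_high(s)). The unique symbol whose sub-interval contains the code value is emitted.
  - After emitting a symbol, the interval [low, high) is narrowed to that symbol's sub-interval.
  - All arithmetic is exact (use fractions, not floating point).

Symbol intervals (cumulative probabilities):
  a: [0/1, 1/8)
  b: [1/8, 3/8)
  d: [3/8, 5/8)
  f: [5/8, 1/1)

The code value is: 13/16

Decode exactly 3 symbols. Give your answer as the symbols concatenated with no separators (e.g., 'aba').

Answer: fdd

Derivation:
Step 1: interval [0/1, 1/1), width = 1/1 - 0/1 = 1/1
  'a': [0/1 + 1/1*0/1, 0/1 + 1/1*1/8) = [0/1, 1/8)
  'b': [0/1 + 1/1*1/8, 0/1 + 1/1*3/8) = [1/8, 3/8)
  'd': [0/1 + 1/1*3/8, 0/1 + 1/1*5/8) = [3/8, 5/8)
  'f': [0/1 + 1/1*5/8, 0/1 + 1/1*1/1) = [5/8, 1/1) <- contains code 13/16
  emit 'f', narrow to [5/8, 1/1)
Step 2: interval [5/8, 1/1), width = 1/1 - 5/8 = 3/8
  'a': [5/8 + 3/8*0/1, 5/8 + 3/8*1/8) = [5/8, 43/64)
  'b': [5/8 + 3/8*1/8, 5/8 + 3/8*3/8) = [43/64, 49/64)
  'd': [5/8 + 3/8*3/8, 5/8 + 3/8*5/8) = [49/64, 55/64) <- contains code 13/16
  'f': [5/8 + 3/8*5/8, 5/8 + 3/8*1/1) = [55/64, 1/1)
  emit 'd', narrow to [49/64, 55/64)
Step 3: interval [49/64, 55/64), width = 55/64 - 49/64 = 3/32
  'a': [49/64 + 3/32*0/1, 49/64 + 3/32*1/8) = [49/64, 199/256)
  'b': [49/64 + 3/32*1/8, 49/64 + 3/32*3/8) = [199/256, 205/256)
  'd': [49/64 + 3/32*3/8, 49/64 + 3/32*5/8) = [205/256, 211/256) <- contains code 13/16
  'f': [49/64 + 3/32*5/8, 49/64 + 3/32*1/1) = [211/256, 55/64)
  emit 'd', narrow to [205/256, 211/256)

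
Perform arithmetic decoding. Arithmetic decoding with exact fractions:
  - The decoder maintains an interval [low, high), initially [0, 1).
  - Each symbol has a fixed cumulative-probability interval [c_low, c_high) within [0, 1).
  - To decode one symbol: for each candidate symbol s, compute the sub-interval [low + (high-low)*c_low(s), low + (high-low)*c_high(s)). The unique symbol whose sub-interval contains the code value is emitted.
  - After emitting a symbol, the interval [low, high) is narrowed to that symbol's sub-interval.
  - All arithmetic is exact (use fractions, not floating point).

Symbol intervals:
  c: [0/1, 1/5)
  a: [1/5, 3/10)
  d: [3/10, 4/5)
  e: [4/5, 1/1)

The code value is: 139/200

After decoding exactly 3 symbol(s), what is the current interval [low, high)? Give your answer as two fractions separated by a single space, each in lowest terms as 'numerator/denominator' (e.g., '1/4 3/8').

Step 1: interval [0/1, 1/1), width = 1/1 - 0/1 = 1/1
  'c': [0/1 + 1/1*0/1, 0/1 + 1/1*1/5) = [0/1, 1/5)
  'a': [0/1 + 1/1*1/5, 0/1 + 1/1*3/10) = [1/5, 3/10)
  'd': [0/1 + 1/1*3/10, 0/1 + 1/1*4/5) = [3/10, 4/5) <- contains code 139/200
  'e': [0/1 + 1/1*4/5, 0/1 + 1/1*1/1) = [4/5, 1/1)
  emit 'd', narrow to [3/10, 4/5)
Step 2: interval [3/10, 4/5), width = 4/5 - 3/10 = 1/2
  'c': [3/10 + 1/2*0/1, 3/10 + 1/2*1/5) = [3/10, 2/5)
  'a': [3/10 + 1/2*1/5, 3/10 + 1/2*3/10) = [2/5, 9/20)
  'd': [3/10 + 1/2*3/10, 3/10 + 1/2*4/5) = [9/20, 7/10) <- contains code 139/200
  'e': [3/10 + 1/2*4/5, 3/10 + 1/2*1/1) = [7/10, 4/5)
  emit 'd', narrow to [9/20, 7/10)
Step 3: interval [9/20, 7/10), width = 7/10 - 9/20 = 1/4
  'c': [9/20 + 1/4*0/1, 9/20 + 1/4*1/5) = [9/20, 1/2)
  'a': [9/20 + 1/4*1/5, 9/20 + 1/4*3/10) = [1/2, 21/40)
  'd': [9/20 + 1/4*3/10, 9/20 + 1/4*4/5) = [21/40, 13/20)
  'e': [9/20 + 1/4*4/5, 9/20 + 1/4*1/1) = [13/20, 7/10) <- contains code 139/200
  emit 'e', narrow to [13/20, 7/10)

Answer: 13/20 7/10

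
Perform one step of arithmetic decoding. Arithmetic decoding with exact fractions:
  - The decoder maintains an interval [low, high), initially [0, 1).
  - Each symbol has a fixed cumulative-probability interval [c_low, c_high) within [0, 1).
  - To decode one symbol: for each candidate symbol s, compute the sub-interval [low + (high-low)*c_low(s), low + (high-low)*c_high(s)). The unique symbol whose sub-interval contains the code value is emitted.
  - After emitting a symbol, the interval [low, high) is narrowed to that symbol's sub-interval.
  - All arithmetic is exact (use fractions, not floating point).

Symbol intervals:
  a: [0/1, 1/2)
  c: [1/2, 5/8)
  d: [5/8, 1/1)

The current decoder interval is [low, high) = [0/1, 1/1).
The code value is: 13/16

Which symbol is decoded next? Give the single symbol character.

Interval width = high − low = 1/1 − 0/1 = 1/1
Scaled code = (code − low) / width = (13/16 − 0/1) / 1/1 = 13/16
  a: [0/1, 1/2) 
  c: [1/2, 5/8) 
  d: [5/8, 1/1) ← scaled code falls here ✓

Answer: d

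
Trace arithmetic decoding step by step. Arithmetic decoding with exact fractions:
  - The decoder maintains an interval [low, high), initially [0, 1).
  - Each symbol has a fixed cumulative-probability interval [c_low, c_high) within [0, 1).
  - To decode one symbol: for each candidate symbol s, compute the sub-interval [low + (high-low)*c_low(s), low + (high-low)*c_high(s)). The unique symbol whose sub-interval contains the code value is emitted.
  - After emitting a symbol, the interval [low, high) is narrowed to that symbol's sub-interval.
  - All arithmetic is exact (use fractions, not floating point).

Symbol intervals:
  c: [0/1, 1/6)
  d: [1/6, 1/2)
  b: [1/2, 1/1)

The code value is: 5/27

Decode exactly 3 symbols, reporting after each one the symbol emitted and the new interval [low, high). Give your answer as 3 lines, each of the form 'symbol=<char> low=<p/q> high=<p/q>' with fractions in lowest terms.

Step 1: interval [0/1, 1/1), width = 1/1 - 0/1 = 1/1
  'c': [0/1 + 1/1*0/1, 0/1 + 1/1*1/6) = [0/1, 1/6)
  'd': [0/1 + 1/1*1/6, 0/1 + 1/1*1/2) = [1/6, 1/2) <- contains code 5/27
  'b': [0/1 + 1/1*1/2, 0/1 + 1/1*1/1) = [1/2, 1/1)
  emit 'd', narrow to [1/6, 1/2)
Step 2: interval [1/6, 1/2), width = 1/2 - 1/6 = 1/3
  'c': [1/6 + 1/3*0/1, 1/6 + 1/3*1/6) = [1/6, 2/9) <- contains code 5/27
  'd': [1/6 + 1/3*1/6, 1/6 + 1/3*1/2) = [2/9, 1/3)
  'b': [1/6 + 1/3*1/2, 1/6 + 1/3*1/1) = [1/3, 1/2)
  emit 'c', narrow to [1/6, 2/9)
Step 3: interval [1/6, 2/9), width = 2/9 - 1/6 = 1/18
  'c': [1/6 + 1/18*0/1, 1/6 + 1/18*1/6) = [1/6, 19/108)
  'd': [1/6 + 1/18*1/6, 1/6 + 1/18*1/2) = [19/108, 7/36) <- contains code 5/27
  'b': [1/6 + 1/18*1/2, 1/6 + 1/18*1/1) = [7/36, 2/9)
  emit 'd', narrow to [19/108, 7/36)

Answer: symbol=d low=1/6 high=1/2
symbol=c low=1/6 high=2/9
symbol=d low=19/108 high=7/36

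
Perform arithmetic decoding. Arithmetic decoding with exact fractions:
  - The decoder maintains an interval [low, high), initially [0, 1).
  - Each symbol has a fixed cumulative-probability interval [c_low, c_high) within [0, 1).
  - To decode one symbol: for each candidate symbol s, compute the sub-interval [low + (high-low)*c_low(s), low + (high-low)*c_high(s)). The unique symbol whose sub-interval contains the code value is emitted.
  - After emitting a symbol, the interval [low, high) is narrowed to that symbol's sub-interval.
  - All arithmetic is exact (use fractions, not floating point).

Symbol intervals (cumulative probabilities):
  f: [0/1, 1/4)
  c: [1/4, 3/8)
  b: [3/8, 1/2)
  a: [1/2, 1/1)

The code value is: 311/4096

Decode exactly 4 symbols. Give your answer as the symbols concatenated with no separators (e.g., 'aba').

Step 1: interval [0/1, 1/1), width = 1/1 - 0/1 = 1/1
  'f': [0/1 + 1/1*0/1, 0/1 + 1/1*1/4) = [0/1, 1/4) <- contains code 311/4096
  'c': [0/1 + 1/1*1/4, 0/1 + 1/1*3/8) = [1/4, 3/8)
  'b': [0/1 + 1/1*3/8, 0/1 + 1/1*1/2) = [3/8, 1/2)
  'a': [0/1 + 1/1*1/2, 0/1 + 1/1*1/1) = [1/2, 1/1)
  emit 'f', narrow to [0/1, 1/4)
Step 2: interval [0/1, 1/4), width = 1/4 - 0/1 = 1/4
  'f': [0/1 + 1/4*0/1, 0/1 + 1/4*1/4) = [0/1, 1/16)
  'c': [0/1 + 1/4*1/4, 0/1 + 1/4*3/8) = [1/16, 3/32) <- contains code 311/4096
  'b': [0/1 + 1/4*3/8, 0/1 + 1/4*1/2) = [3/32, 1/8)
  'a': [0/1 + 1/4*1/2, 0/1 + 1/4*1/1) = [1/8, 1/4)
  emit 'c', narrow to [1/16, 3/32)
Step 3: interval [1/16, 3/32), width = 3/32 - 1/16 = 1/32
  'f': [1/16 + 1/32*0/1, 1/16 + 1/32*1/4) = [1/16, 9/128)
  'c': [1/16 + 1/32*1/4, 1/16 + 1/32*3/8) = [9/128, 19/256)
  'b': [1/16 + 1/32*3/8, 1/16 + 1/32*1/2) = [19/256, 5/64) <- contains code 311/4096
  'a': [1/16 + 1/32*1/2, 1/16 + 1/32*1/1) = [5/64, 3/32)
  emit 'b', narrow to [19/256, 5/64)
Step 4: interval [19/256, 5/64), width = 5/64 - 19/256 = 1/256
  'f': [19/256 + 1/256*0/1, 19/256 + 1/256*1/4) = [19/256, 77/1024)
  'c': [19/256 + 1/256*1/4, 19/256 + 1/256*3/8) = [77/1024, 155/2048)
  'b': [19/256 + 1/256*3/8, 19/256 + 1/256*1/2) = [155/2048, 39/512) <- contains code 311/4096
  'a': [19/256 + 1/256*1/2, 19/256 + 1/256*1/1) = [39/512, 5/64)
  emit 'b', narrow to [155/2048, 39/512)

Answer: fcbb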